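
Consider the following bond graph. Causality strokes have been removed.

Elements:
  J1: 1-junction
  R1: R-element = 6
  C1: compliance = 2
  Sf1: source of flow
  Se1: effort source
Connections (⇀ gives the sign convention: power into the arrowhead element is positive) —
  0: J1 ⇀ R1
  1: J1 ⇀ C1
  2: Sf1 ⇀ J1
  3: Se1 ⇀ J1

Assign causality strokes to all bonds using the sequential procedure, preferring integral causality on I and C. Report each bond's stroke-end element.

bond 0 stroke at J1
bond 1 stroke at J1
bond 2 stroke at Sf1
bond 3 stroke at J1

bond 2 |Sf1  (Sf1 (Sf) sets flow on bond)
bond 3 |J1  (source Se1 imposes e)
bond 0 |J1  (J1 flow already set via bond 2)
bond 1 |J1  (common-f at J1 fixed by 2)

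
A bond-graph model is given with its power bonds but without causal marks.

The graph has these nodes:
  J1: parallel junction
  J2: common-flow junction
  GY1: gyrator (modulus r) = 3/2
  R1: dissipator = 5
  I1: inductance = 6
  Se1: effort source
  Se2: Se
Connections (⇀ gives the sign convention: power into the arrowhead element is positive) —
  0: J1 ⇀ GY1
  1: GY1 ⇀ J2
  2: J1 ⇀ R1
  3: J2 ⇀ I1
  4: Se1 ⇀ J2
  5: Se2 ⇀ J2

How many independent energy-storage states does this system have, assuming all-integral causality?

#4 |J2  (Se1 fixes effort; stroke away)
#5 |J2  (Se2 fixes effort; stroke away)
#3 |I1  (I1: I, integral causality)
#1 |J2  (J2: bond 3 brought flow, rest push out)
#0 |J1  (GY GY1: same side as bond 1)
#2 |R1  (0-jn J1 has e-setter on 0)

1  (I1 all integral)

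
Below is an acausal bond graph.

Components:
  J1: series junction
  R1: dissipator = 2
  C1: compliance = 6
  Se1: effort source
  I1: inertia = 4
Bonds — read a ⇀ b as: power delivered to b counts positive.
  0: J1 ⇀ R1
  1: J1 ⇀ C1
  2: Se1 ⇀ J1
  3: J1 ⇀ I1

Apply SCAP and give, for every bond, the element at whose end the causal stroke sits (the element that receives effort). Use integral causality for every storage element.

bond 0 |J1
bond 1 |J1
bond 2 |J1
bond 3 |I1

β2 →J1  (source Se1 imposes e)
β1 →J1  (prefer integral on C1)
β3 →I1  (prefer integral on I1)
β0 →J1  (J1: bond 3 brought flow, rest push out)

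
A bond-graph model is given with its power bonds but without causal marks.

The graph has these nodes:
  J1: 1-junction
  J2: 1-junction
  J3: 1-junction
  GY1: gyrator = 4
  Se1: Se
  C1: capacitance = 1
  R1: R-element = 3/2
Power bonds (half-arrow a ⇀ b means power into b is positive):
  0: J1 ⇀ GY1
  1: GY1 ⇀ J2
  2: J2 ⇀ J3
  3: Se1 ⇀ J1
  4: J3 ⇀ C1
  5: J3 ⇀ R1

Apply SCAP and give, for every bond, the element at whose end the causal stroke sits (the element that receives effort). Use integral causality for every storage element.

bond 0 |GY1
bond 1 |GY1
bond 2 |J2
bond 3 |J1
bond 4 |J3
bond 5 |J3

β3 stroke at J1  (Se1: effort source, stroke at far end)
β0 stroke at GY1  (J1 needs exactly one f-in)
β1 stroke at GY1  (GY1: gyrator matches bond 0)
β2 stroke at J2  (1-jn J2 has f-setter on 1)
β4 stroke at J3  (J3 flow already set via bond 2)
β5 stroke at J3  (J3 flow already set via bond 2)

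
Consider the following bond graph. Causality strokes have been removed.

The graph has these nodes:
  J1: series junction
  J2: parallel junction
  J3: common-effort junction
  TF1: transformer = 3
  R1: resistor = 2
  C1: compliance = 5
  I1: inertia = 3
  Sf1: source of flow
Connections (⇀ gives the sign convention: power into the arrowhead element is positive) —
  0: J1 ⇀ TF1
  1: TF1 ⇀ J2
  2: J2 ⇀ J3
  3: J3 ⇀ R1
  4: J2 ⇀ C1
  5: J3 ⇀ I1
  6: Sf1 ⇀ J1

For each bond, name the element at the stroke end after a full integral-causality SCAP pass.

β0 →J1
β1 →TF1
β2 →J3
β3 →R1
β4 →J2
β5 →I1
β6 →Sf1

#6 stroke→Sf1  (Sf1 (Sf) sets flow on bond)
#0 stroke→J1  (common-f at J1 fixed by 6)
#1 stroke→TF1  (through TF1, causality passes straight; one stroke at TF1)
#4 stroke→J2  (prefer integral on C1)
#2 stroke→J3  (J2 effort already set via bond 4)
#3 stroke→R1  (0-jn J3 has e-setter on 2)
#5 stroke→I1  (J3 effort already set via bond 2)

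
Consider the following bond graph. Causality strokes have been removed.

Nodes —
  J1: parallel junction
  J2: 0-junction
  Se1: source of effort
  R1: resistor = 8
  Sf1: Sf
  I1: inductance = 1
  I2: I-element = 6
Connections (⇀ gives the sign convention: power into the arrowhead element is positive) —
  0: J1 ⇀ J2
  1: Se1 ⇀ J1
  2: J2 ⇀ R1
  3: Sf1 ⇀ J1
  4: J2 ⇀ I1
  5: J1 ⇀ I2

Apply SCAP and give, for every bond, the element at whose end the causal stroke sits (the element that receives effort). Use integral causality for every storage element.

#0 →J2
#1 →J1
#2 →R1
#3 →Sf1
#4 →I1
#5 →I2

β1 stroke at J1  (source Se1 imposes e)
β3 stroke at Sf1  (Sf1 (Sf) sets flow on bond)
β0 stroke at J2  (common-e at J1 fixed by 1)
β5 stroke at I2  (J1 effort already set via bond 1)
β2 stroke at R1  (J2: bond 0 brought effort, rest push out)
β4 stroke at I1  (J2 effort already set via bond 0)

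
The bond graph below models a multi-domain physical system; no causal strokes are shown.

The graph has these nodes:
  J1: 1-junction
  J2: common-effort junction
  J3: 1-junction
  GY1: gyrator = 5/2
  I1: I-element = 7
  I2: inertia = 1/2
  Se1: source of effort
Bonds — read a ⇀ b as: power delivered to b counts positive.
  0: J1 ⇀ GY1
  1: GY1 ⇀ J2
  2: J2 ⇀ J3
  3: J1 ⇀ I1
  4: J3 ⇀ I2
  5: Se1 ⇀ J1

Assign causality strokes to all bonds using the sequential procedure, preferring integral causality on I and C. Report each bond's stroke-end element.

b5 →J1  (Se1 fixes effort; stroke away)
b3 →I1  (I1 outputs flow p/I1)
b0 →J1  (J1 flow already set via bond 3)
b1 →J2  (GY1 both-in/both-out from 0)
b2 →J3  (0-jn J2 has e-setter on 1)
b4 →I2  (J3: last free bond brings flow in)

#0 stroke at J1
#1 stroke at J2
#2 stroke at J3
#3 stroke at I1
#4 stroke at I2
#5 stroke at J1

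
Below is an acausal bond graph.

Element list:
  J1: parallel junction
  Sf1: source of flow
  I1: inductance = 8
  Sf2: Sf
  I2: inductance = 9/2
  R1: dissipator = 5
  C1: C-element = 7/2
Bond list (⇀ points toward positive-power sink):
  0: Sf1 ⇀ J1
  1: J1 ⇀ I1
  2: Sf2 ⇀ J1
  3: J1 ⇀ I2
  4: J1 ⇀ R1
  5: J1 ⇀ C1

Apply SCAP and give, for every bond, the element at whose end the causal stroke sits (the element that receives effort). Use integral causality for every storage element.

bond 0 →Sf1  (Sf1: flow source, stroke at near end)
bond 2 →Sf2  (Sf2: flow source, stroke at near end)
bond 1 →I1  (I1 outputs flow p/I1)
bond 3 →I2  (I2 outputs flow p/I2)
bond 5 →J1  (prefer integral on C1)
bond 4 →R1  (common-e at J1 fixed by 5)

β0 |Sf1
β1 |I1
β2 |Sf2
β3 |I2
β4 |R1
β5 |J1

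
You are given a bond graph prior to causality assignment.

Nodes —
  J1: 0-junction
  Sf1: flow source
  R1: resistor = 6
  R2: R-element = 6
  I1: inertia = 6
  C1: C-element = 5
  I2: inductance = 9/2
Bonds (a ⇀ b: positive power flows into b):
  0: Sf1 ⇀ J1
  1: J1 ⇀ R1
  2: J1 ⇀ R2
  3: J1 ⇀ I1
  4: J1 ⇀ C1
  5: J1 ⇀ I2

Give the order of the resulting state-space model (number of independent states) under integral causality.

3  (C1, I1, I2 all integral)

bond 0 |Sf1  (Sf1 (Sf) sets flow on bond)
bond 3 |I1  (I1 integral (f out))
bond 4 |J1  (C1: C, integral causality)
bond 1 |R1  (0-jn J1 has e-setter on 4)
bond 2 |R2  (common-e at J1 fixed by 4)
bond 5 |I2  (0-jn J1 has e-setter on 4)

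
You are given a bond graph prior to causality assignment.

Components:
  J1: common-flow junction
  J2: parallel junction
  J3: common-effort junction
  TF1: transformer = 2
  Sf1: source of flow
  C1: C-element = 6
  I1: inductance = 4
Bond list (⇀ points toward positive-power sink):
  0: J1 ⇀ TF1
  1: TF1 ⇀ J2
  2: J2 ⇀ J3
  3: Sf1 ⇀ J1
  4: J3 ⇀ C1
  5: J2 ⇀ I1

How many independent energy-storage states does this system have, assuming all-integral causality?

β3 |Sf1  (Sf1: flow source, stroke at near end)
β0 |J1  (common-f at J1 fixed by 3)
β1 |TF1  (through TF1, causality passes straight; one stroke at TF1)
β4 |J3  (prefer integral on C1)
β2 |J2  (0-jn J3 has e-setter on 4)
β5 |I1  (J2: bond 2 brought effort, rest push out)

2  (C1, I1 all integral)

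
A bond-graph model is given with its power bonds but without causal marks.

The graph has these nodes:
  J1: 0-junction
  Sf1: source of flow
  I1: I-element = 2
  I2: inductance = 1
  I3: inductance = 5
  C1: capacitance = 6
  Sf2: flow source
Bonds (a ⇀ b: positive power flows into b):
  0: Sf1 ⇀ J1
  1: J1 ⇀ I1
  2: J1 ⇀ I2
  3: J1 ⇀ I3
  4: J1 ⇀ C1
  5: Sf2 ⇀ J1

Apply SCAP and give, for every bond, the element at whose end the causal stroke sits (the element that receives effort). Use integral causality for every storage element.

b0 stroke at Sf1  (Sf1: flow source, stroke at near end)
b5 stroke at Sf2  (Sf2 fixes flow; stroke at Sf2)
b1 stroke at I1  (prefer integral on I1)
b2 stroke at I2  (I2: I, integral causality)
b3 stroke at I3  (I3 integral (f out))
b4 stroke at J1  (J1: last free bond brings effort in)

β0 |Sf1
β1 |I1
β2 |I2
β3 |I3
β4 |J1
β5 |Sf2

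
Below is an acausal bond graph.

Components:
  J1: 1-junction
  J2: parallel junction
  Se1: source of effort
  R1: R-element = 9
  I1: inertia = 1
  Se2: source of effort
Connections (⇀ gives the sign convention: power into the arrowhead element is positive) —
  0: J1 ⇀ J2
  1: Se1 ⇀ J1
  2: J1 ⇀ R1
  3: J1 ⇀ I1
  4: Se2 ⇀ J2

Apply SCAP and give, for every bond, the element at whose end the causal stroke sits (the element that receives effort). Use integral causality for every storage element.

b0 stroke→J1
b1 stroke→J1
b2 stroke→J1
b3 stroke→I1
b4 stroke→J2

β1 stroke at J1  (Se1 fixes effort; stroke away)
β4 stroke at J2  (Se2: effort source, stroke at far end)
β0 stroke at J1  (common-e at J2 fixed by 4)
β3 stroke at I1  (I1 integral (f out))
β2 stroke at J1  (common-f at J1 fixed by 3)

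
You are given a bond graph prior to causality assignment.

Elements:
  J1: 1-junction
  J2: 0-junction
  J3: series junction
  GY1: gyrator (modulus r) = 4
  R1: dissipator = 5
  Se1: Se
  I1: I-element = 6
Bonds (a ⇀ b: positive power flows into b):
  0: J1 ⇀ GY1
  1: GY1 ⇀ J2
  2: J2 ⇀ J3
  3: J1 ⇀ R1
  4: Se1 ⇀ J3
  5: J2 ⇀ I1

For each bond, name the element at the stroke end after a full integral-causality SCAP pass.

b0 stroke at GY1
b1 stroke at GY1
b2 stroke at J2
b3 stroke at J1
b4 stroke at J3
b5 stroke at I1

b4 stroke at J3  (Se1: effort source, stroke at far end)
b2 stroke at J2  (J3 needs exactly one f-in)
b1 stroke at GY1  (common-e at J2 fixed by 2)
b5 stroke at I1  (J2 effort already set via bond 2)
b0 stroke at GY1  (through GY1, causality inverts; strokes same side of GY1)
b3 stroke at J1  (J1: bond 0 brought flow, rest push out)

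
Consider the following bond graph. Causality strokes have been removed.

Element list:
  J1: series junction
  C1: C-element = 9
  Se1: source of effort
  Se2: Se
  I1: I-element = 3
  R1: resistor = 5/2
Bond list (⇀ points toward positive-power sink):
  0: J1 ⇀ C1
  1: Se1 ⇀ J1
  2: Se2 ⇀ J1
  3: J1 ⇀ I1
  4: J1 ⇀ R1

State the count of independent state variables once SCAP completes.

#1 →J1  (Se1 (Se) sets effort on bond)
#2 →J1  (Se2 (Se) sets effort on bond)
#0 →J1  (prefer integral on C1)
#3 →I1  (I1: I, integral causality)
#4 →J1  (J1 flow already set via bond 3)

2  (C1, I1 all integral)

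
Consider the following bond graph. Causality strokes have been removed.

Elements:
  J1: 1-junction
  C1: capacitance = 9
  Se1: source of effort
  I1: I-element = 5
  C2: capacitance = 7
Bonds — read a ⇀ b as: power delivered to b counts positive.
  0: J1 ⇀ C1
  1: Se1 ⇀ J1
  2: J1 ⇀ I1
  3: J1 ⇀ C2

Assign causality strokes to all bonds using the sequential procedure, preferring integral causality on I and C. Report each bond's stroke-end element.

β1 stroke at J1  (Se1 fixes effort; stroke away)
β0 stroke at J1  (prefer integral on C1)
β2 stroke at I1  (prefer integral on I1)
β3 stroke at J1  (J1 flow already set via bond 2)

b0 stroke→J1
b1 stroke→J1
b2 stroke→I1
b3 stroke→J1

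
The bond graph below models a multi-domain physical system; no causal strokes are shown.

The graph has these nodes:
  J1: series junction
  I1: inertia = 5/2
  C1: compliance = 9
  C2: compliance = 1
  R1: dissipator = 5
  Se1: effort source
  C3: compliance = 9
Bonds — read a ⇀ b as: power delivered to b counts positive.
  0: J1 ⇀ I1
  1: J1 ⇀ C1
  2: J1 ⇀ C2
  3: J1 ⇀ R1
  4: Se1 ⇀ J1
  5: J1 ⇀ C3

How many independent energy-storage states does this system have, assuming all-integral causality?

bond 4 stroke at J1  (Se1 fixes effort; stroke away)
bond 0 stroke at I1  (I1 outputs flow p/I1)
bond 1 stroke at J1  (J1: bond 0 brought flow, rest push out)
bond 2 stroke at J1  (1-jn J1 has f-setter on 0)
bond 3 stroke at J1  (J1 flow already set via bond 0)
bond 5 stroke at J1  (1-jn J1 has f-setter on 0)

4  (C1, C2, C3, I1 all integral)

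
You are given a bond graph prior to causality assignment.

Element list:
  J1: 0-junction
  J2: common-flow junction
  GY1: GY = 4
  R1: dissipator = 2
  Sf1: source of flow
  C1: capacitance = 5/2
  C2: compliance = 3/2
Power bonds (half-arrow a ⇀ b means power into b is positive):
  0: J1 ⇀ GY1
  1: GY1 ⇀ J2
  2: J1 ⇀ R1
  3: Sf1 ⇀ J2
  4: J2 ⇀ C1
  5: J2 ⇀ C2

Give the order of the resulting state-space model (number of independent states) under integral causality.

2  (C1, C2 all integral)

#3 stroke at Sf1  (Sf1 (Sf) sets flow on bond)
#1 stroke at J2  (1-jn J2 has f-setter on 3)
#4 stroke at J2  (J2 flow already set via bond 3)
#5 stroke at J2  (1-jn J2 has f-setter on 3)
#0 stroke at J1  (through GY1, causality inverts; strokes same side of GY1)
#2 stroke at R1  (common-e at J1 fixed by 0)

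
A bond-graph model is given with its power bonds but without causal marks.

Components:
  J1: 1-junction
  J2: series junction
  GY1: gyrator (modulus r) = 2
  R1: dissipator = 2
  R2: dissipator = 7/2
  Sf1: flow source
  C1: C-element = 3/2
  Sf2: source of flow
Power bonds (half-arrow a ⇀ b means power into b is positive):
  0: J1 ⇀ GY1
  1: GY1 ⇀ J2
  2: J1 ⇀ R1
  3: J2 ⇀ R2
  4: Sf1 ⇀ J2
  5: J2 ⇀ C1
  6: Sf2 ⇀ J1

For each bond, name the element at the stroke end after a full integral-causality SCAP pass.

#4 |Sf1  (Sf1: flow source, stroke at near end)
#6 |Sf2  (source Sf2 imposes f)
#0 |J1  (J1 flow already set via bond 6)
#2 |J1  (J1 flow already set via bond 6)
#1 |J2  (common-f at J2 fixed by 4)
#3 |J2  (J2: bond 4 brought flow, rest push out)
#5 |J2  (J2 flow already set via bond 4)

bond 0 →J1
bond 1 →J2
bond 2 →J1
bond 3 →J2
bond 4 →Sf1
bond 5 →J2
bond 6 →Sf2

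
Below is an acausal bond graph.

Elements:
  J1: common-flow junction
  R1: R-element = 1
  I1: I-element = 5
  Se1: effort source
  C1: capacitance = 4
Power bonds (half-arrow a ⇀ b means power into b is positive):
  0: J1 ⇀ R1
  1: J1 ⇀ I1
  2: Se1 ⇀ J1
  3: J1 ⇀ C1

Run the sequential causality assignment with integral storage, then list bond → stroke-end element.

bond 2 stroke→J1  (Se1: effort source, stroke at far end)
bond 1 stroke→I1  (I1: I, integral causality)
bond 0 stroke→J1  (common-f at J1 fixed by 1)
bond 3 stroke→J1  (J1 flow already set via bond 1)

β0 |J1
β1 |I1
β2 |J1
β3 |J1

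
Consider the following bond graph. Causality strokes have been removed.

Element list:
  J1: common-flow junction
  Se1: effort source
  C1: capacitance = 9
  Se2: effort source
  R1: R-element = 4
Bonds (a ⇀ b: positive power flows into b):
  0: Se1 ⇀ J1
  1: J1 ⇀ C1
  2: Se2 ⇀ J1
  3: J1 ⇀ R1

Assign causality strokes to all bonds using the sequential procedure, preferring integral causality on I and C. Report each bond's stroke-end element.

β0 →J1  (Se1 (Se) sets effort on bond)
β2 →J1  (source Se2 imposes e)
β1 →J1  (prefer integral on C1)
β3 →R1  (closing 1-jn rule on J1)

#0 stroke at J1
#1 stroke at J1
#2 stroke at J1
#3 stroke at R1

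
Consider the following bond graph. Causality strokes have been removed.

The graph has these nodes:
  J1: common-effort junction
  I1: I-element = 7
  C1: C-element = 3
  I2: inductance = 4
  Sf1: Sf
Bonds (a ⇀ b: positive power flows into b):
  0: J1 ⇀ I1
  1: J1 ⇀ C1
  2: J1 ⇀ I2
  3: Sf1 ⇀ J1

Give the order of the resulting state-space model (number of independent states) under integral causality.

β3 stroke at Sf1  (Sf1 fixes flow; stroke at Sf1)
β0 stroke at I1  (I1: I, integral causality)
β1 stroke at J1  (prefer integral on C1)
β2 stroke at I2  (0-jn J1 has e-setter on 1)

3  (C1, I1, I2 all integral)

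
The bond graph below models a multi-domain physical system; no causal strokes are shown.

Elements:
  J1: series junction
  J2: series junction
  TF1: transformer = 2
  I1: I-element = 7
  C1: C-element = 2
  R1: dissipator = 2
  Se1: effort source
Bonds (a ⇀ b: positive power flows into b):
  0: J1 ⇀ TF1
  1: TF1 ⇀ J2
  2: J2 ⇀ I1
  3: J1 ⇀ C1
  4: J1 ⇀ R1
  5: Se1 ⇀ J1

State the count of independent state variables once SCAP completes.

b5 stroke at J1  (Se1 fixes effort; stroke away)
b2 stroke at I1  (I1 outputs flow p/I1)
b1 stroke at J2  (J2 flow already set via bond 2)
b0 stroke at TF1  (TF1 one-in-one-out from 1)
b3 stroke at J1  (J1: bond 0 brought flow, rest push out)
b4 stroke at J1  (J1: bond 0 brought flow, rest push out)

2  (C1, I1 all integral)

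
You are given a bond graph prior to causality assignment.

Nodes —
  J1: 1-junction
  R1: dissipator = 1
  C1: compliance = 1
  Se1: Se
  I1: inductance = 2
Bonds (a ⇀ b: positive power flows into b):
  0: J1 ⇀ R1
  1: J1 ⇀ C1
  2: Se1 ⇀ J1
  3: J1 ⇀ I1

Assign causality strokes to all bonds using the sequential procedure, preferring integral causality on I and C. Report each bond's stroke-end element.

#0 stroke at J1
#1 stroke at J1
#2 stroke at J1
#3 stroke at I1

bond 2 stroke at J1  (Se1 (Se) sets effort on bond)
bond 1 stroke at J1  (C1 integral (e out))
bond 3 stroke at I1  (I1 outputs flow p/I1)
bond 0 stroke at J1  (common-f at J1 fixed by 3)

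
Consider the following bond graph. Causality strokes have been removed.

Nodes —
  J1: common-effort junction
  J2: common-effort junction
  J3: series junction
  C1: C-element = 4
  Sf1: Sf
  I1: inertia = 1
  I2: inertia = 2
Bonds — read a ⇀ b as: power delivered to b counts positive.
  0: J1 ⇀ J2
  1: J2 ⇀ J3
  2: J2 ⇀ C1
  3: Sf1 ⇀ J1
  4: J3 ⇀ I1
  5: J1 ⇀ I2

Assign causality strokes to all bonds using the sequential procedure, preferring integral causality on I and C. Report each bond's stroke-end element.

#3 stroke at Sf1  (Sf1: flow source, stroke at near end)
#2 stroke at J2  (C1 outputs effort q/C1)
#0 stroke at J1  (J2 effort already set via bond 2)
#1 stroke at J3  (0-jn J2 has e-setter on 2)
#4 stroke at I1  (J3 needs exactly one f-in)
#5 stroke at I2  (common-e at J1 fixed by 0)

bond 0 stroke at J1
bond 1 stroke at J3
bond 2 stroke at J2
bond 3 stroke at Sf1
bond 4 stroke at I1
bond 5 stroke at I2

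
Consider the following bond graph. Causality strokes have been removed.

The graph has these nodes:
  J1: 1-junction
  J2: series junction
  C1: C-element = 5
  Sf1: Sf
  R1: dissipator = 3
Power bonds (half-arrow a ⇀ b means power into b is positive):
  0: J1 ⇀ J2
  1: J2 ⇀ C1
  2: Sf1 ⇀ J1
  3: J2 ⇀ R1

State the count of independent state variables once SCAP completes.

1  (C1 all integral)

bond 2 stroke→Sf1  (Sf1 (Sf) sets flow on bond)
bond 0 stroke→J1  (J1 flow already set via bond 2)
bond 1 stroke→J2  (J2 flow already set via bond 0)
bond 3 stroke→J2  (J2 flow already set via bond 0)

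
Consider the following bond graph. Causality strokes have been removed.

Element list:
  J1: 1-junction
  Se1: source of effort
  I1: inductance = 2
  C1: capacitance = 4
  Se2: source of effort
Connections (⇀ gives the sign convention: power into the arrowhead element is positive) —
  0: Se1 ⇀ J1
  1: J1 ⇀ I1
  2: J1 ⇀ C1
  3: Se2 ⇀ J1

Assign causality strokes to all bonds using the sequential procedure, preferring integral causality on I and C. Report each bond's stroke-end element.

#0 |J1  (source Se1 imposes e)
#3 |J1  (Se2: effort source, stroke at far end)
#1 |I1  (I1 outputs flow p/I1)
#2 |J1  (common-f at J1 fixed by 1)

#0 stroke at J1
#1 stroke at I1
#2 stroke at J1
#3 stroke at J1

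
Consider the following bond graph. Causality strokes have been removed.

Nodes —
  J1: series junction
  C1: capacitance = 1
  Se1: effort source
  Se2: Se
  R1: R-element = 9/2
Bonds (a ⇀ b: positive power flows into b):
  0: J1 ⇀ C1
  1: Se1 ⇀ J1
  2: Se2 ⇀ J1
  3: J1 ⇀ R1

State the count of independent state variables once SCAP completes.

β1 stroke at J1  (Se1: effort source, stroke at far end)
β2 stroke at J1  (source Se2 imposes e)
β0 stroke at J1  (C1 outputs effort q/C1)
β3 stroke at R1  (only one flow-in slot at J1)

1  (C1 all integral)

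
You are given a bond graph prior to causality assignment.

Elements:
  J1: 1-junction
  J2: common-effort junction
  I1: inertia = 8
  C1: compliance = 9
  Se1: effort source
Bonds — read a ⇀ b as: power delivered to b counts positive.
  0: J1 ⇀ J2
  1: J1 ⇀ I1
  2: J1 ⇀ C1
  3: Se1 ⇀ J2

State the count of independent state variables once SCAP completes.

2  (C1, I1 all integral)

β3 stroke→J2  (Se1 (Se) sets effort on bond)
β0 stroke→J1  (J2: bond 3 brought effort, rest push out)
β1 stroke→I1  (I1 outputs flow p/I1)
β2 stroke→J1  (J1 flow already set via bond 1)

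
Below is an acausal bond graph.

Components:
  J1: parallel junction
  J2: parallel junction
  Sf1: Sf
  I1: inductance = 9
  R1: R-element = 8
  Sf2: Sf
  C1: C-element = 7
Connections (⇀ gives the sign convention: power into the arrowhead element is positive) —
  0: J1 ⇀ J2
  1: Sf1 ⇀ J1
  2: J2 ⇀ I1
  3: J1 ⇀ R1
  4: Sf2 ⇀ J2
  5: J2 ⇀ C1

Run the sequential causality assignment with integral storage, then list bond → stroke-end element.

b0 |J1
b1 |Sf1
b2 |I1
b3 |R1
b4 |Sf2
b5 |J2

b1 stroke at Sf1  (source Sf1 imposes f)
b4 stroke at Sf2  (Sf2: flow source, stroke at near end)
b2 stroke at I1  (prefer integral on I1)
b5 stroke at J2  (prefer integral on C1)
b0 stroke at J1  (common-e at J2 fixed by 5)
b3 stroke at R1  (common-e at J1 fixed by 0)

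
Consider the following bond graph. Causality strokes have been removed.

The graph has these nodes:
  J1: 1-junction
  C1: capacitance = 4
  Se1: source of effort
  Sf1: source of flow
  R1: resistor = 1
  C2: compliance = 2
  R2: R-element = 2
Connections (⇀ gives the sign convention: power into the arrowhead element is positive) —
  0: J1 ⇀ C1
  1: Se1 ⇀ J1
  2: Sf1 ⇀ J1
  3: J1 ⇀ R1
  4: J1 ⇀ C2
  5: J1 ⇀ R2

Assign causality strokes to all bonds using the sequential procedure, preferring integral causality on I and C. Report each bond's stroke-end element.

#0 stroke at J1
#1 stroke at J1
#2 stroke at Sf1
#3 stroke at J1
#4 stroke at J1
#5 stroke at J1

#1 →J1  (source Se1 imposes e)
#2 →Sf1  (Sf1 fixes flow; stroke at Sf1)
#0 →J1  (J1: bond 2 brought flow, rest push out)
#3 →J1  (J1: bond 2 brought flow, rest push out)
#4 →J1  (1-jn J1 has f-setter on 2)
#5 →J1  (1-jn J1 has f-setter on 2)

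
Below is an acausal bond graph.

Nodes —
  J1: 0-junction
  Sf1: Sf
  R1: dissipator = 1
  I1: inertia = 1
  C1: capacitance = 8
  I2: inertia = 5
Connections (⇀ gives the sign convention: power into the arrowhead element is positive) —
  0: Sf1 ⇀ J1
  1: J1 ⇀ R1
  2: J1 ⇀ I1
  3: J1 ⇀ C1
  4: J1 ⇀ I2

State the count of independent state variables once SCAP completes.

#0 stroke at Sf1  (source Sf1 imposes f)
#2 stroke at I1  (I1 integral (f out))
#3 stroke at J1  (C1 integral (e out))
#1 stroke at R1  (J1: bond 3 brought effort, rest push out)
#4 stroke at I2  (common-e at J1 fixed by 3)

3  (C1, I1, I2 all integral)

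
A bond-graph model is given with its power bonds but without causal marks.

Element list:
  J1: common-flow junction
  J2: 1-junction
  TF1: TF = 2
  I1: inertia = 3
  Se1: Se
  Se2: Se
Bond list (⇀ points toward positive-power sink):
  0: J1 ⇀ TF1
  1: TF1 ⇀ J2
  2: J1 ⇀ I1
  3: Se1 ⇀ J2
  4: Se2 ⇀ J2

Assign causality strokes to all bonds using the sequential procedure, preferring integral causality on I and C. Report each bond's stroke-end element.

β0 stroke at J1
β1 stroke at TF1
β2 stroke at I1
β3 stroke at J2
β4 stroke at J2

b3 stroke at J2  (Se1: effort source, stroke at far end)
b4 stroke at J2  (source Se2 imposes e)
b1 stroke at TF1  (only one flow-in slot at J2)
b0 stroke at J1  (TF1: transformer flips bond 1)
b2 stroke at I1  (closing 1-jn rule on J1)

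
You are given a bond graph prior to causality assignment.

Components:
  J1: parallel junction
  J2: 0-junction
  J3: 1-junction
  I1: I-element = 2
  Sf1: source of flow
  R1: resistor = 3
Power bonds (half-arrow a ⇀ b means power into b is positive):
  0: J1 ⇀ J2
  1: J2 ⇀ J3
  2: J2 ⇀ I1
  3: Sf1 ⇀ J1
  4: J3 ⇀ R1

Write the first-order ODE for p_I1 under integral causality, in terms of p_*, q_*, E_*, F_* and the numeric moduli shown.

b3 →Sf1  (Sf1 (Sf) sets flow on bond)
b0 →J1  (only one effort-in slot at J1)
b2 →I1  (prefer integral on I1)
b1 →J2  (only one effort-in slot at J2)
b4 →J3  (common-f at J3 fixed by 1)

dp_I1/dt = 3*F_Sf1 - 3*p_I1/2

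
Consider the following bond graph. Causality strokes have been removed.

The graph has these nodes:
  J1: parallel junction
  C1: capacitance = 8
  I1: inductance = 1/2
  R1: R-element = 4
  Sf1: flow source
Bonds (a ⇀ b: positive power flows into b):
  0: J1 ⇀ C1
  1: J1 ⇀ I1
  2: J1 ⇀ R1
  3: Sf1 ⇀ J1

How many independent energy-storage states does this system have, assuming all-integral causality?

β3 →Sf1  (Sf1 (Sf) sets flow on bond)
β0 →J1  (prefer integral on C1)
β1 →I1  (J1 effort already set via bond 0)
β2 →R1  (J1: bond 0 brought effort, rest push out)

2  (C1, I1 all integral)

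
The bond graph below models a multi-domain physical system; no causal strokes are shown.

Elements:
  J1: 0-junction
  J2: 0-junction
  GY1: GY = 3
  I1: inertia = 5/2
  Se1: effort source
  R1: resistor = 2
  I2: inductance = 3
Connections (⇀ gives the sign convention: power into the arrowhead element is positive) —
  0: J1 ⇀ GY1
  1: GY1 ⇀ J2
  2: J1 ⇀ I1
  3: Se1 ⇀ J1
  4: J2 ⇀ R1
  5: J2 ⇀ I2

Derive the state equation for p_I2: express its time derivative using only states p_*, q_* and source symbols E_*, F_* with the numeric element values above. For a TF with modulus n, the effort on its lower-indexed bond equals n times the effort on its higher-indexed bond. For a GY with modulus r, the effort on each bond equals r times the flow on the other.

dp_I2/dt = 2*E_Se1/3 - 2*p_I2/3

b3 →J1  (Se1 (Se) sets effort on bond)
b0 →GY1  (0-jn J1 has e-setter on 3)
b2 →I1  (J1 effort already set via bond 3)
b1 →GY1  (GY1: gyrator matches bond 0)
b5 →I2  (I2 outputs flow p/I2)
b4 →J2  (closing 0-jn rule on J2)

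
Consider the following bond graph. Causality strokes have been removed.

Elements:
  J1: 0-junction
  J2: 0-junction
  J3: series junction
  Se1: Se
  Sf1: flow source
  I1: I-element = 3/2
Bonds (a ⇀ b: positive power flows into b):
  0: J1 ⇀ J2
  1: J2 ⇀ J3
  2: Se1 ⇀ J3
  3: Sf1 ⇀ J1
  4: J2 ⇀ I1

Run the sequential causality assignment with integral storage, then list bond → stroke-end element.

#2 →J3  (Se1: effort source, stroke at far end)
#3 →Sf1  (source Sf1 imposes f)
#0 →J1  (closing 0-jn rule on J1)
#1 →J2  (J3: last free bond brings flow in)
#4 →I1  (J2 effort already set via bond 1)

bond 0 stroke→J1
bond 1 stroke→J2
bond 2 stroke→J3
bond 3 stroke→Sf1
bond 4 stroke→I1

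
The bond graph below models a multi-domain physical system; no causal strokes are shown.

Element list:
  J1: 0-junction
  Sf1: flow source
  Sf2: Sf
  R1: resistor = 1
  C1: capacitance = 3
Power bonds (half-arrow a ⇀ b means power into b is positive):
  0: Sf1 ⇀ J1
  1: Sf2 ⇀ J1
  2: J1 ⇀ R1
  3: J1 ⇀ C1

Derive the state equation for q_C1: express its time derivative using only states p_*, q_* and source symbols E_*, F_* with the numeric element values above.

#0 |Sf1  (source Sf1 imposes f)
#1 |Sf2  (source Sf2 imposes f)
#3 |J1  (C1 integral (e out))
#2 |R1  (J1 effort already set via bond 3)

dq_C1/dt = F_Sf1 + F_Sf2 - q_C1/3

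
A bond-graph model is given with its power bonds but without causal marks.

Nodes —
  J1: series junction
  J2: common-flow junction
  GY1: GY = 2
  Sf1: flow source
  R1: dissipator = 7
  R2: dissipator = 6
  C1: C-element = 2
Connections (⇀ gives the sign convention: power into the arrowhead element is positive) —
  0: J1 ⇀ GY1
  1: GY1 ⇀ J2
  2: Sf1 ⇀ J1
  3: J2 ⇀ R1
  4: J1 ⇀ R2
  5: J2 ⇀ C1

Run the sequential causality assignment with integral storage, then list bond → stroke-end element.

#0 stroke at J1
#1 stroke at J2
#2 stroke at Sf1
#3 stroke at R1
#4 stroke at J1
#5 stroke at J2

b2 stroke→Sf1  (Sf1 (Sf) sets flow on bond)
b0 stroke→J1  (J1: bond 2 brought flow, rest push out)
b4 stroke→J1  (J1 flow already set via bond 2)
b1 stroke→J2  (GY1 both-in/both-out from 0)
b5 stroke→J2  (C1 outputs effort q/C1)
b3 stroke→R1  (J2: last free bond brings flow in)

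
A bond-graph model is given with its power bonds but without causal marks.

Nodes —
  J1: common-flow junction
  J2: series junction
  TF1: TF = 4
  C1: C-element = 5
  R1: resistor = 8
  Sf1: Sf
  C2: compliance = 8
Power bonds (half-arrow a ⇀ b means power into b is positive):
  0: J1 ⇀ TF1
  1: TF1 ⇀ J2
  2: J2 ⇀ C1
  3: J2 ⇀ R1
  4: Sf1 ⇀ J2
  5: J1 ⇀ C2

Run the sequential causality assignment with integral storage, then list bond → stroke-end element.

#0 stroke at TF1
#1 stroke at J2
#2 stroke at J2
#3 stroke at J2
#4 stroke at Sf1
#5 stroke at J1

#4 stroke→Sf1  (source Sf1 imposes f)
#1 stroke→J2  (common-f at J2 fixed by 4)
#2 stroke→J2  (J2 flow already set via bond 4)
#3 stroke→J2  (J2: bond 4 brought flow, rest push out)
#0 stroke→TF1  (TF1 one-in-one-out from 1)
#5 stroke→J1  (J1: bond 0 brought flow, rest push out)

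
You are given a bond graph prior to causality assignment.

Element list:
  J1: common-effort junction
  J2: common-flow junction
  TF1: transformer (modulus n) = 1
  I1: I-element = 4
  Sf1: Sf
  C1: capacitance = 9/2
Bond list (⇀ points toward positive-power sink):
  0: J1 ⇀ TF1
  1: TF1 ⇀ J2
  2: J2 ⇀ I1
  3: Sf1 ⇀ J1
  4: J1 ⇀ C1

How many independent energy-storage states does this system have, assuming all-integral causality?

#3 |Sf1  (Sf1 fixes flow; stroke at Sf1)
#2 |I1  (I1 integral (f out))
#1 |J2  (common-f at J2 fixed by 2)
#0 |TF1  (through TF1, causality passes straight; one stroke at TF1)
#4 |J1  (only one effort-in slot at J1)

2  (C1, I1 all integral)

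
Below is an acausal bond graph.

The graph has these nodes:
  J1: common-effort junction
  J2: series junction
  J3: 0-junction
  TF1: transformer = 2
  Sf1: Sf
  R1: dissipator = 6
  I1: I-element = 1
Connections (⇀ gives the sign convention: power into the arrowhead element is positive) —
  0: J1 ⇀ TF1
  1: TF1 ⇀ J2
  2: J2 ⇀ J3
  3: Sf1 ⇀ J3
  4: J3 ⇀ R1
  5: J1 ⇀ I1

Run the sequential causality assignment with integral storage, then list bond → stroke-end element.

#3 stroke→Sf1  (source Sf1 imposes f)
#5 stroke→I1  (prefer integral on I1)
#0 stroke→J1  (only one effort-in slot at J1)
#1 stroke→TF1  (TF1 one-in-one-out from 0)
#2 stroke→J2  (1-jn J2 has f-setter on 1)
#4 stroke→J3  (closing 0-jn rule on J3)

β0 →J1
β1 →TF1
β2 →J2
β3 →Sf1
β4 →J3
β5 →I1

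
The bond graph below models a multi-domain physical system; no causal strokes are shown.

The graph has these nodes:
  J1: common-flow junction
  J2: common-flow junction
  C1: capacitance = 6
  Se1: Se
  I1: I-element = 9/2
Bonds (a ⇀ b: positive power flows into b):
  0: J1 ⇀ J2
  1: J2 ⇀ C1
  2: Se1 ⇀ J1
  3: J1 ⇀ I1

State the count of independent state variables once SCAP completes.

2  (C1, I1 all integral)

b2 stroke at J1  (Se1: effort source, stroke at far end)
b1 stroke at J2  (C1 integral (e out))
b0 stroke at J1  (J2: last free bond brings flow in)
b3 stroke at I1  (J1: last free bond brings flow in)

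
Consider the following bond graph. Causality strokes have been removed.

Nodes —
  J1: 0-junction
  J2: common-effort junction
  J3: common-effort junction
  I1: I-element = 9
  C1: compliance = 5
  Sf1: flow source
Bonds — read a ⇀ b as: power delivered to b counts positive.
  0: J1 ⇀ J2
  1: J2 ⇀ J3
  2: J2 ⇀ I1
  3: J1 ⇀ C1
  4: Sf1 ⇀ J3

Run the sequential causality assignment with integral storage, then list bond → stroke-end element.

β4 →Sf1  (Sf1: flow source, stroke at near end)
β1 →J3  (J3 needs exactly one e-in)
β2 →I1  (I1: I, integral causality)
β0 →J2  (closing 0-jn rule on J2)
β3 →J1  (only one effort-in slot at J1)

β0 stroke→J2
β1 stroke→J3
β2 stroke→I1
β3 stroke→J1
β4 stroke→Sf1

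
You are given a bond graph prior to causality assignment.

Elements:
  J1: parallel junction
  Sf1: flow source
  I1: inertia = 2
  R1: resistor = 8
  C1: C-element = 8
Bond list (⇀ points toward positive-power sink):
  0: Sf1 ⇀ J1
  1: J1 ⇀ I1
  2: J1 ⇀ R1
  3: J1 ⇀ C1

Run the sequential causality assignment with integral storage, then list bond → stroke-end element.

bond 0 stroke at Sf1
bond 1 stroke at I1
bond 2 stroke at R1
bond 3 stroke at J1

b0 stroke→Sf1  (source Sf1 imposes f)
b1 stroke→I1  (I1 outputs flow p/I1)
b3 stroke→J1  (prefer integral on C1)
b2 stroke→R1  (J1 effort already set via bond 3)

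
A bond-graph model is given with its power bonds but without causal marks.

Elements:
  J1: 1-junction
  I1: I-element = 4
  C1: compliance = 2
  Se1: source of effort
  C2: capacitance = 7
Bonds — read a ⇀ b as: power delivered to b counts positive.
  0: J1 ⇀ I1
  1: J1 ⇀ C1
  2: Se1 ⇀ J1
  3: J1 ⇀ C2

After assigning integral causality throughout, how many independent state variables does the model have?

3  (C1, C2, I1 all integral)

b2 stroke at J1  (source Se1 imposes e)
b0 stroke at I1  (I1: I, integral causality)
b1 stroke at J1  (J1 flow already set via bond 0)
b3 stroke at J1  (1-jn J1 has f-setter on 0)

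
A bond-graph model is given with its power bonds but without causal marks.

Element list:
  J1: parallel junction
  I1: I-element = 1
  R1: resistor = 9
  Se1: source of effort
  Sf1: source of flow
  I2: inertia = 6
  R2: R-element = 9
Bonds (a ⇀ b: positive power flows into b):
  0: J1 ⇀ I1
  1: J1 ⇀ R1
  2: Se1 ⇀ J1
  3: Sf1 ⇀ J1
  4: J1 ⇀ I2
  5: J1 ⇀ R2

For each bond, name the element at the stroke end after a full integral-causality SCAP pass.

b0 |I1
b1 |R1
b2 |J1
b3 |Sf1
b4 |I2
b5 |R2

b2 →J1  (Se1 fixes effort; stroke away)
b3 →Sf1  (Sf1: flow source, stroke at near end)
b0 →I1  (J1 effort already set via bond 2)
b1 →R1  (common-e at J1 fixed by 2)
b4 →I2  (common-e at J1 fixed by 2)
b5 →R2  (common-e at J1 fixed by 2)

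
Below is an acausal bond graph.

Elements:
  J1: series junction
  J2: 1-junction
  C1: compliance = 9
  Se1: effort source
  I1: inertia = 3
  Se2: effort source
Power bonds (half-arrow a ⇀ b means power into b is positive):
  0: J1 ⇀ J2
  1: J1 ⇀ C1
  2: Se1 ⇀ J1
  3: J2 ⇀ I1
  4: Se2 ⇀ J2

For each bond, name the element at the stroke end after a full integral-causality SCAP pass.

#0 |J2
#1 |J1
#2 |J1
#3 |I1
#4 |J2

bond 2 stroke at J1  (Se1: effort source, stroke at far end)
bond 4 stroke at J2  (Se2 (Se) sets effort on bond)
bond 1 stroke at J1  (C1 outputs effort q/C1)
bond 0 stroke at J2  (J1 needs exactly one f-in)
bond 3 stroke at I1  (J2 needs exactly one f-in)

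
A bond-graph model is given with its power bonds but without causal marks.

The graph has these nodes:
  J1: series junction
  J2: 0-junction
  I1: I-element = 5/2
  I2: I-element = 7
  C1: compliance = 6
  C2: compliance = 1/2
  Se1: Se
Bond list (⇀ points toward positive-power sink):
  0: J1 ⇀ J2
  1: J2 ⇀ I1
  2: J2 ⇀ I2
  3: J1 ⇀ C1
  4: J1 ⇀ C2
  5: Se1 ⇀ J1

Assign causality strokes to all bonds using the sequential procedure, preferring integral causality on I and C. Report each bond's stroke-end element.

β0 stroke at J2
β1 stroke at I1
β2 stroke at I2
β3 stroke at J1
β4 stroke at J1
β5 stroke at J1

b5 →J1  (Se1 (Se) sets effort on bond)
b1 →I1  (I1 integral (f out))
b2 →I2  (I2 integral (f out))
b0 →J2  (closing 0-jn rule on J2)
b3 →J1  (common-f at J1 fixed by 0)
b4 →J1  (J1: bond 0 brought flow, rest push out)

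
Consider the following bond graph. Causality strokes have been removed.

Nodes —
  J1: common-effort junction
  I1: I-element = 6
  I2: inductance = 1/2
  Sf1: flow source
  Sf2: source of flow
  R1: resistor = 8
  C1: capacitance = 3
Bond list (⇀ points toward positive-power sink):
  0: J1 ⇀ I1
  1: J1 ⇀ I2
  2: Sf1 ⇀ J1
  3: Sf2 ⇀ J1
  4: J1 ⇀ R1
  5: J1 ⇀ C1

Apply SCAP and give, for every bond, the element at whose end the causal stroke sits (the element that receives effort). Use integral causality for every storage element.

#0 |I1
#1 |I2
#2 |Sf1
#3 |Sf2
#4 |R1
#5 |J1

#2 |Sf1  (source Sf1 imposes f)
#3 |Sf2  (Sf2 fixes flow; stroke at Sf2)
#0 |I1  (I1 integral (f out))
#1 |I2  (I2 outputs flow p/I2)
#5 |J1  (C1: C, integral causality)
#4 |R1  (0-jn J1 has e-setter on 5)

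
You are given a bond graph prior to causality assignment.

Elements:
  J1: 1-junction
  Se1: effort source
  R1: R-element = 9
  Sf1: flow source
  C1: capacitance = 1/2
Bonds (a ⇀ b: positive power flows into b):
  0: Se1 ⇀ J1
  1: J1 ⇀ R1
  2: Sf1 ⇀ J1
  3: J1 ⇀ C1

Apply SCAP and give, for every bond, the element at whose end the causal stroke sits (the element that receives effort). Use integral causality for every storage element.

b0 stroke→J1
b1 stroke→J1
b2 stroke→Sf1
b3 stroke→J1

bond 0 →J1  (Se1: effort source, stroke at far end)
bond 2 →Sf1  (Sf1: flow source, stroke at near end)
bond 1 →J1  (1-jn J1 has f-setter on 2)
bond 3 →J1  (1-jn J1 has f-setter on 2)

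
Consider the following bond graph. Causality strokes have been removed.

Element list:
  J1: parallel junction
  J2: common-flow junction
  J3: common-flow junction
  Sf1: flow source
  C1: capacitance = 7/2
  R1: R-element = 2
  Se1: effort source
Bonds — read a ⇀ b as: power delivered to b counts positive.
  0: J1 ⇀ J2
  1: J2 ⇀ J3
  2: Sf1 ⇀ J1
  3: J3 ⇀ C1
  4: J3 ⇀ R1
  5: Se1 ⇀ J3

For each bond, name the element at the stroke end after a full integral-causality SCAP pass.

bond 2 |Sf1  (Sf1: flow source, stroke at near end)
bond 5 |J3  (Se1: effort source, stroke at far end)
bond 0 |J1  (J1 needs exactly one e-in)
bond 1 |J2  (1-jn J2 has f-setter on 0)
bond 3 |J3  (J3 flow already set via bond 1)
bond 4 |J3  (J3: bond 1 brought flow, rest push out)

β0 →J1
β1 →J2
β2 →Sf1
β3 →J3
β4 →J3
β5 →J3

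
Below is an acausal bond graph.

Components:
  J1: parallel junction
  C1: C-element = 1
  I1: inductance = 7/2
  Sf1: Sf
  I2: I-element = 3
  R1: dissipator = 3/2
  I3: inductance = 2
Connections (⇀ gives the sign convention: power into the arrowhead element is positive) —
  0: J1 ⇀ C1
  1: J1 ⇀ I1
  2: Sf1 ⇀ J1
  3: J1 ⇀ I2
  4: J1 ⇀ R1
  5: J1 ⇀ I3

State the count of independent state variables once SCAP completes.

#2 stroke→Sf1  (Sf1: flow source, stroke at near end)
#0 stroke→J1  (C1: C, integral causality)
#1 stroke→I1  (0-jn J1 has e-setter on 0)
#3 stroke→I2  (J1: bond 0 brought effort, rest push out)
#4 stroke→R1  (common-e at J1 fixed by 0)
#5 stroke→I3  (J1: bond 0 brought effort, rest push out)

4  (C1, I1, I2, I3 all integral)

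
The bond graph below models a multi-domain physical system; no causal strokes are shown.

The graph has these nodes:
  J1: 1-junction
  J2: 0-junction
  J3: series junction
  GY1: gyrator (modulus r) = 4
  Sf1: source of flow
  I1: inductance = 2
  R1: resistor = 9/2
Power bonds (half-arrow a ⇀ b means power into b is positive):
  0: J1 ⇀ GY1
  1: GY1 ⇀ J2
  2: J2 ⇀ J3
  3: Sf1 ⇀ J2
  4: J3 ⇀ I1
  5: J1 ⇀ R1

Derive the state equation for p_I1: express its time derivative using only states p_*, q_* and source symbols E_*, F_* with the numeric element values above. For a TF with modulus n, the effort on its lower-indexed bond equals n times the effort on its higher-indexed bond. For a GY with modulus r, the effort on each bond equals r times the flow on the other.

#3 stroke at Sf1  (Sf1 fixes flow; stroke at Sf1)
#4 stroke at I1  (prefer integral on I1)
#2 stroke at J3  (1-jn J3 has f-setter on 4)
#1 stroke at J2  (only one effort-in slot at J2)
#0 stroke at J1  (GY1: gyrator matches bond 1)
#5 stroke at R1  (closing 1-jn rule on J1)

dp_I1/dt = 32*F_Sf1/9 - 16*p_I1/9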